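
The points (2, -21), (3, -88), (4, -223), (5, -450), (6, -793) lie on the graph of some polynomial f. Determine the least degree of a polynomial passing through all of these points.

Forward differences of the values at n = 2, 3, 4, 5, 6:
  f  : -21  -88  -223  -450  -793
  Δ  : -67  -135  -227  -343
  Δ^2: -68  -92  -116
  Δ^3: -24  -24
  Δ^4: 0
The third differences are constant (-24) and nonzero, while all higher differences vanish, so the minimal degree is 3.

3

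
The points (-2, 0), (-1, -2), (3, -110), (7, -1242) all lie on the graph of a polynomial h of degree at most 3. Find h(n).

Using the Lagrange interpolation formula with nodes -2, -1, 3, 7:
  L_0(n) = (n + 1)(n - 3)(n - 7) / -45
  L_1(n) = (n + 2)(n - 3)(n - 7) / 32
  L_2(n) = (n + 2)(n + 1)(n - 7) / -80
  L_3(n) = (n + 2)(n + 1)(n - 3) / 288
Then h(n) = 0·L_0(n) - 2·L_1(n) - 110·L_2(n) - 1242·L_3(n).
Expanding and collecting terms gives h(n) = -3n^3 - 5n^2 + 4n + 4.
Check: h(3) = -110. ✓

h(n) = -3n^3 - 5n^2 + 4n + 4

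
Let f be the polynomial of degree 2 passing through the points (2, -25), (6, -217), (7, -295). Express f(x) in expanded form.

Write f(x) = ax^2 + bx + c. Substituting each data point gives a linear system:
  4a + 2b + c = -25
  36a + 6b + c = -217
  49a + 7b + c = -295
Solving the system yields a = -6, b = 0, c = -1.
So f(x) = -6x² - 1.
Check: f(7) = -295. ✓

f(x) = -6x^2 - 1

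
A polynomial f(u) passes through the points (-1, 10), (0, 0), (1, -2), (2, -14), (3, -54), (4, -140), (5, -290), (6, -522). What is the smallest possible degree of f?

3

Forward differences of the values at u = -1, 0, 1, 2, 3, 4, 5, 6:
  f  : 10  0  -2  -14  -54  -140  -290  -522
  Δ  : -10  -2  -12  -40  -86  -150  -232
  Δ^2: 8  -10  -28  -46  -64  -82
  Δ^3: -18  -18  -18  -18  -18
  Δ^4: 0  0  0  0
  Δ^5: 0  0  0
  Δ^6: 0  0
  Δ^7: 0
The third differences are constant (-18) and nonzero, while all higher differences vanish, so the minimal degree is 3.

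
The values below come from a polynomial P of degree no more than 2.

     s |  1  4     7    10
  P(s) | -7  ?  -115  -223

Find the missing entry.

On equispaced nodes a degree-2 polynomial has vanishing third forward difference, so
  - P(1) + 3·P(4) - 3·P(7) + P(10) = 0.
Substituting the known values and solving for P(4):
  3·P(4) = -129
  P(4) = -43.

-43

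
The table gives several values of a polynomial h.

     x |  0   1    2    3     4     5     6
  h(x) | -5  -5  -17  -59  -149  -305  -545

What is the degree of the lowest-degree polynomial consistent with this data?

3

Forward differences of the values at x = 0, 1, 2, 3, 4, 5, 6:
  h  : -5  -5  -17  -59  -149  -305  -545
  Δ  : 0  -12  -42  -90  -156  -240
  Δ^2: -12  -30  -48  -66  -84
  Δ^3: -18  -18  -18  -18
  Δ^4: 0  0  0
  Δ^5: 0  0
  Δ^6: 0
The third differences are constant (-18) and nonzero, while all higher differences vanish, so the minimal degree is 3.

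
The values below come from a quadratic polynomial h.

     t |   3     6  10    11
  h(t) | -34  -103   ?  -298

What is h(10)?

The 3 known points determine the degree-2 polynomial uniquely.
Write h(t) = at^2 + bt + c. Substituting each data point gives a linear system:
  9a + 3b + c = -34
  36a + 6b + c = -103
  121a + 11b + c = -298
Solving the system yields a = -2, b = -5, c = -1.
So h(t) = -2t^2 - 5t - 1.
Then h(10) = -251.

-251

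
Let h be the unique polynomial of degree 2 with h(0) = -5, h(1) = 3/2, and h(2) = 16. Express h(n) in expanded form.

h(n) = 4n^2 + (5/2)n - 5

Using the Lagrange interpolation formula with nodes 0, 1, 2:
  L_0(n) = (n - 1)(n - 2) / 2
  L_1(n) = n(n - 2) / -1
  L_2(n) = n(n - 1) / 2
Then h(n) = -5·L_0(n) + 3/2·L_1(n) + 16·L_2(n).
Expanding and collecting terms gives h(n) = 4n² + (5/2)n - 5.
Check: h(0) = -5. ✓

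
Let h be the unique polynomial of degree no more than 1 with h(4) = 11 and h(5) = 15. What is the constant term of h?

Write h(x) = ax + b. Substituting each data point gives a linear system:
  4a + b = 11
  5a + b = 15
Solving the system yields a = 4, b = -5.
So h(x) = 4x - 5.
The constant term is -5.

-5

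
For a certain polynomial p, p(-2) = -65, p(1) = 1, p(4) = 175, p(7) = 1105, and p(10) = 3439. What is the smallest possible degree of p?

Forward differences of the values at t = -2, 1, 4, 7, 10:
  p  : -65  1  175  1105  3439
  Δ  : 66  174  930  2334
  Δ^2: 108  756  1404
  Δ^3: 648  648
  Δ^4: 0
The third differences are constant (648) and nonzero, while all higher differences vanish, so the minimal degree is 3.

3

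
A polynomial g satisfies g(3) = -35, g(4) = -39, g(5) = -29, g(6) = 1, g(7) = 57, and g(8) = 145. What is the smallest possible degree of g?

3

Forward differences of the values at x = 3, 4, 5, 6, 7, 8:
  g  : -35  -39  -29  1  57  145
  Δ  : -4  10  30  56  88
  Δ^2: 14  20  26  32
  Δ^3: 6  6  6
  Δ^4: 0  0
  Δ^5: 0
The third differences are constant (6) and nonzero, while all higher differences vanish, so the minimal degree is 3.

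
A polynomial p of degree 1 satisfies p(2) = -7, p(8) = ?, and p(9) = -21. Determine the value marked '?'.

-19

The 2 known points determine the degree-1 polynomial uniquely.
Write p(u) = au + b. Substituting each data point gives a linear system:
  2a + b = -7
  9a + b = -21
Solving the system yields a = -2, b = -3.
So p(u) = -2u - 3.
Then p(8) = -19.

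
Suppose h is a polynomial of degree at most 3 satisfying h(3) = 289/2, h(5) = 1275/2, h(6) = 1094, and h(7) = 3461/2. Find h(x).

Using the Lagrange interpolation formula with nodes 3, 5, 6, 7:
  L_0(x) = (x - 5)(x - 6)(x - 7) / -24
  L_1(x) = (x - 3)(x - 6)(x - 7) / 4
  L_2(x) = (x - 3)(x - 5)(x - 7) / -3
  L_3(x) = (x - 3)(x - 5)(x - 6) / 8
Then h(x) = 289/2·L_0(x) + 1275/2·L_1(x) + 1094·L_2(x) + 3461/2·L_3(x).
Expanding and collecting terms gives h(x) = 5x³ + (3/2)x + 5.
Check: h(7) = 3461/2. ✓

h(x) = 5x^3 + (3/2)x + 5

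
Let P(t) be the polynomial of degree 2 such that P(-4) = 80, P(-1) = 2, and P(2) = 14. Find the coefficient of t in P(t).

-1

Write P(t) = at^2 + bt + c. Substituting each data point gives a linear system:
  16a - 4b + c = 80
  a - b + c = 2
  4a + 2b + c = 14
Solving the system yields a = 5, b = -1, c = -4.
So P(t) = 5t^2 - t - 4.
The coefficient of t is -1.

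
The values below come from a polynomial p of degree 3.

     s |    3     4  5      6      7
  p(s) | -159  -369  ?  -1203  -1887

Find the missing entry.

The 4 known points determine the degree-3 polynomial uniquely.
Write p(s) = as^3 + bs^2 + cs + d. Substituting each data point gives a linear system:
  27a + 9b + 3c + d = -159
  64a + 16b + 4c + d = -369
  216a + 36b + 6c + d = -1203
  343a + 49b + 7c + d = -1887
Solving the system yields a = -5, b = -4, c = 3, d = 3.
So p(s) = -5s^3 - 4s^2 + 3s + 3.
Then p(5) = -707.

-707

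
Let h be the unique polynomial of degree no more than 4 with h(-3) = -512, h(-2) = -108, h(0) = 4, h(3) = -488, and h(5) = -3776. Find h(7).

Write h(x) = ax^4 + bx^3 + cx^2 + dx + e. Substituting each data point gives a linear system:
  81a - 27b + 9c - 3d + e = -512
  16a - 8b + 4c - 2d + e = -108
  e = 4
  81a + 27b + 9c + 3d + e = -488
  625a + 125b + 25c + 5d + e = -3776
Solving the system yields a = -6, b = 0, c = -2, d = 4, e = 4.
So h(x) = -6x^4 - 2x^2 + 4x + 4.
Then h(7) = -14472.

-14472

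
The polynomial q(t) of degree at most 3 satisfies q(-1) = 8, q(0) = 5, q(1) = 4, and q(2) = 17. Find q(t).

Using the Lagrange interpolation formula with nodes -1, 0, 1, 2:
  L_0(t) = t(t - 1)(t - 2) / -6
  L_1(t) = (t + 1)(t - 1)(t - 2) / 2
  L_2(t) = (t + 1)t(t - 2) / -2
  L_3(t) = (t + 1)t(t - 1) / 6
Then q(t) = 8·L_0(t) + 5·L_1(t) + 4·L_2(t) + 17·L_3(t).
Expanding and collecting terms gives q(t) = 2t³ + t² - 4t + 5.
Check: q(-1) = 8. ✓

q(t) = 2t^3 + t^2 - 4t + 5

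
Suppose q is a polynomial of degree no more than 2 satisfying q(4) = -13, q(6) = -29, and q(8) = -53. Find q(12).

-125

Forward differences of the values at x = 4, 6, 8:
  q  : -13  -29  -53
  Δ  : -16  -24
  Δ^2: -8
The second differences are constant, confirming degree 2.
Interpolating (Newton forward form) and evaluating at x = 12 gives q(12) = -125.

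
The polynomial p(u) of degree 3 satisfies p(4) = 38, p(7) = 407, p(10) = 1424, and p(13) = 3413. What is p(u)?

p(u) = 2u^3 - 6u^2 + 3u - 6

Using the Lagrange interpolation formula with nodes 4, 7, 10, 13:
  L_0(u) = (u - 7)(u - 10)(u - 13) / -162
  L_1(u) = (u - 4)(u - 10)(u - 13) / 54
  L_2(u) = (u - 4)(u - 7)(u - 13) / -54
  L_3(u) = (u - 4)(u - 7)(u - 10) / 162
Then p(u) = 38·L_0(u) + 407·L_1(u) + 1424·L_2(u) + 3413·L_3(u).
Expanding and collecting terms gives p(u) = 2u³ - 6u² + 3u - 6.
Check: p(4) = 38. ✓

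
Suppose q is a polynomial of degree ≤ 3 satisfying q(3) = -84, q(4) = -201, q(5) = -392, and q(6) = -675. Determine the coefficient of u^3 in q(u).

-3

Write q(u) = au^3 + bu^2 + cu + d. Substituting each data point gives a linear system:
  27a + 9b + 3c + d = -84
  64a + 16b + 4c + d = -201
  125a + 25b + 5c + d = -392
  216a + 36b + 6c + d = -675
Solving the system yields a = -3, b = -1, c = 1, d = 3.
So q(u) = -3u^3 - u^2 + u + 3.
The leading coefficient is -3.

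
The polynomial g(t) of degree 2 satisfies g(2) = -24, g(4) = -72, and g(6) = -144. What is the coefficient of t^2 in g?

-3

Write g(t) = at^2 + bt + c. Substituting each data point gives a linear system:
  4a + 2b + c = -24
  16a + 4b + c = -72
  36a + 6b + c = -144
Solving the system yields a = -3, b = -6, c = 0.
So g(t) = -3t² - 6t.
The leading coefficient is -3.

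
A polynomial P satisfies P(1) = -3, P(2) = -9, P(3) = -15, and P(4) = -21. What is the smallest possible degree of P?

1

Forward differences of the values at x = 1, 2, 3, 4:
  P  : -3  -9  -15  -21
  Δ  : -6  -6  -6
  Δ^2: 0  0
  Δ^3: 0
The first differences are constant (-6) and nonzero, while all higher differences vanish, so the minimal degree is 1.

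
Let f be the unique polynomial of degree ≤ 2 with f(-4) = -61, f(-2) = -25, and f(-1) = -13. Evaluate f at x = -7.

-145

Using the Lagrange interpolation formula with nodes -4, -2, -1:
  L_0(x) = (x + 2)(x + 1) / 6
  L_1(x) = (x + 4)(x + 1) / -2
  L_2(x) = (x + 4)(x + 2) / 3
Then f(x) = -61·L_0(x) - 25·L_1(x) - 13·L_2(x).
Expanding and collecting terms gives f(x) = -2x² + 6x - 5.
Evaluating at x = -7: f(-7) = -145.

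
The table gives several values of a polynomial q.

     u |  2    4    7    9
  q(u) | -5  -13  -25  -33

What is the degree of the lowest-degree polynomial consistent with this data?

Divided differences on the nodes 2, 4, 7, 9:
  order 0: -5  -13  -25  -33
  order 1: -4  -4  -4
  order 2: 0  0
  order 3: 0
The order-1 divided differences are all -4 (nonzero) and every higher order vanishes, so the data lies on a polynomial of degree exactly 1.

1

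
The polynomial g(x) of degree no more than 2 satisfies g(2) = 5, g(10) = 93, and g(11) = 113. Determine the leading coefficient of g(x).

Write g(x) = ax^2 + bx + c. Substituting each data point gives a linear system:
  4a + 2b + c = 5
  100a + 10b + c = 93
  121a + 11b + c = 113
Solving the system yields a = 1, b = -1, c = 3.
So g(x) = x^2 - x + 3.
The leading coefficient is 1.

1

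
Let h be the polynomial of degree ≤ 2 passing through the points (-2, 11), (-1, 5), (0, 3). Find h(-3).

Forward differences of the values at u = -2, -1, 0:
  h  : 11  5  3
  Δ  : -6  -2
  Δ^2: 4
The second differences are constant, confirming degree 2.
Interpolating (Newton forward form) and evaluating at u = -3 gives h(-3) = 21.

21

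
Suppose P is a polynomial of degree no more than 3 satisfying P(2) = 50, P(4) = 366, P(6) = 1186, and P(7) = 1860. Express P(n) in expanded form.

P(n) = 5n^3 + 3n^2 - 2

Using the Lagrange interpolation formula with nodes 2, 4, 6, 7:
  L_0(n) = (n - 4)(n - 6)(n - 7) / -40
  L_1(n) = (n - 2)(n - 6)(n - 7) / 12
  L_2(n) = (n - 2)(n - 4)(n - 7) / -8
  L_3(n) = (n - 2)(n - 4)(n - 6) / 15
Then P(n) = 50·L_0(n) + 366·L_1(n) + 1186·L_2(n) + 1860·L_3(n).
Expanding and collecting terms gives P(n) = 5n^3 + 3n^2 - 2.
Check: P(7) = 1860. ✓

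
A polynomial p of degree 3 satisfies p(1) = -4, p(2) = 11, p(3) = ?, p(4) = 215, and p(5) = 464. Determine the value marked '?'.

74

On equispaced nodes a degree-3 polynomial has vanishing fourth forward difference, so
  p(1) - 4·p(2) + 6·p(3) - 4·p(4) + p(5) = 0.
Substituting the known values and solving for p(3):
  6·p(3) = 444
  p(3) = 74.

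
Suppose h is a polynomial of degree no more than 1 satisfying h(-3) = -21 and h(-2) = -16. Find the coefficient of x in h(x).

5

Write h(x) = ax + b. Substituting each data point gives a linear system:
  -3a + b = -21
  -2a + b = -16
Solving the system yields a = 5, b = -6.
So h(x) = 5x - 6.
The leading coefficient is 5.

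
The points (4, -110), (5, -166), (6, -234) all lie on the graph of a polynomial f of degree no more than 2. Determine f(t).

Write f(t) = at^2 + bt + c. Substituting each data point gives a linear system:
  16a + 4b + c = -110
  25a + 5b + c = -166
  36a + 6b + c = -234
Solving the system yields a = -6, b = -2, c = -6.
So f(t) = -6t^2 - 2t - 6.
Check: f(4) = -110. ✓

f(t) = -6t^2 - 2t - 6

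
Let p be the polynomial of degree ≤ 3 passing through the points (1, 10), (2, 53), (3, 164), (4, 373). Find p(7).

Forward differences of the values at x = 1, 2, 3, 4:
  p  : 10  53  164  373
  Δ  : 43  111  209
  Δ^2: 68  98
  Δ^3: 30
The third differences are constant, confirming degree 3.
Interpolating (Newton forward form) and evaluating at x = 7 gives p(7) = 1888.

1888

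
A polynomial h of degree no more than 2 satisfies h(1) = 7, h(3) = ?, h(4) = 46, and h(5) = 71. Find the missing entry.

27

The 3 known points determine the degree-2 polynomial uniquely.
Write h(s) = as^2 + bs + c. Substituting each data point gives a linear system:
  a + b + c = 7
  16a + 4b + c = 46
  25a + 5b + c = 71
Solving the system yields a = 3, b = -2, c = 6.
So h(s) = 3s^2 - 2s + 6.
Then h(3) = 27.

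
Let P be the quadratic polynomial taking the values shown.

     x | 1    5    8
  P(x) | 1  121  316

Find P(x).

Using the Lagrange interpolation formula with nodes 1, 5, 8:
  L_0(x) = (x - 5)(x - 8) / 28
  L_1(x) = (x - 1)(x - 8) / -12
  L_2(x) = (x - 1)(x - 5) / 21
Then P(x) = 1·L_0(x) + 121·L_1(x) + 316·L_2(x).
Expanding and collecting terms gives P(x) = 5x^2 - 4.
Check: P(1) = 1. ✓

P(x) = 5x^2 - 4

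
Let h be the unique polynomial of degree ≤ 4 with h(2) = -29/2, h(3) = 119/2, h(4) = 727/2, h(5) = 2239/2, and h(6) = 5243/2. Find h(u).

h(u) = 3u^4 - 5u^3 - 5u^2 - u - 1/2

Write h(u) = au^4 + bu^3 + cu^2 + du + e. Substituting each data point gives a linear system:
  16a + 8b + 4c + 2d + e = -29/2
  81a + 27b + 9c + 3d + e = 119/2
  256a + 64b + 16c + 4d + e = 727/2
  625a + 125b + 25c + 5d + e = 2239/2
  1296a + 216b + 36c + 6d + e = 5243/2
Solving the system yields a = 3, b = -5, c = -5, d = -1, e = -1/2.
So h(u) = 3u^4 - 5u^3 - 5u^2 - u - 1/2.
Check: h(6) = 5243/2. ✓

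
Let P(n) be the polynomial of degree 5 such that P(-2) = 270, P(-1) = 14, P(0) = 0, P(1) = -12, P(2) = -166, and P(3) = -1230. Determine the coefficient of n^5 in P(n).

-6

Write P(n) = an^5 + bn^4 + cn^3 + dn^2 + en + k. Substituting each data point gives a linear system:
  -32a + 16b - 8c + 4d - 2e + k = 270
  -a + b - c + d - e + k = 14
  k = 0
  a + b + c + d + e + k = -12
  32a + 16b + 8c + 4d + 2e + k = -166
  243a + 81b + 27c + 9d + 3e + k = -1230
Solving the system yields a = -6, b = 4, c = -2, d = -3, e = -5, k = 0.
So P(n) = -6n⁵ + 4n⁴ - 2n³ - 3n² - 5n.
The leading coefficient is -6.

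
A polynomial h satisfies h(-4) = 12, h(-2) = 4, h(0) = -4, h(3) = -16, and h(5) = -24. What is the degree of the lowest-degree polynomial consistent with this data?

Divided differences on the nodes -4, -2, 0, 3, 5:
  order 0: 12  4  -4  -16  -24
  order 1: -4  -4  -4  -4
  order 2: 0  0  0
  order 3: 0  0
  order 4: 0
The order-1 divided differences are all -4 (nonzero) and every higher order vanishes, so the data lies on a polynomial of degree exactly 1.

1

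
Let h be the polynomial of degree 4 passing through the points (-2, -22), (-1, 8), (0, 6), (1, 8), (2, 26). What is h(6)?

-342

Write h(t) = at^4 + bt^3 + ct^2 + dt + e. Substituting each data point gives a linear system:
  16a - 8b + 4c - 2d + e = -22
  a - b + c - d + e = 8
  e = 6
  a + b + c + d + e = 8
  16a + 8b + 4c + 2d + e = 26
Solving the system yields a = -1, b = 4, c = 3, d = -4, e = 6.
So h(t) = -t⁴ + 4t³ + 3t² - 4t + 6.
Then h(6) = -342.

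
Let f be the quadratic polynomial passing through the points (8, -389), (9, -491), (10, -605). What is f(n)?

Write f(n) = an^2 + bn + c. Substituting each data point gives a linear system:
  64a + 8b + c = -389
  81a + 9b + c = -491
  100a + 10b + c = -605
Solving the system yields a = -6, b = 0, c = -5.
So f(n) = -6n² - 5.
Check: f(8) = -389. ✓

f(n) = -6n^2 - 5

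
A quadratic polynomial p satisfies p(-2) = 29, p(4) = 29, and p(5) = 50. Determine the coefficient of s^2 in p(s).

3

Write p(s) = as^2 + bs + c. Substituting each data point gives a linear system:
  4a - 2b + c = 29
  16a + 4b + c = 29
  25a + 5b + c = 50
Solving the system yields a = 3, b = -6, c = 5.
So p(s) = 3s^2 - 6s + 5.
The leading coefficient is 3.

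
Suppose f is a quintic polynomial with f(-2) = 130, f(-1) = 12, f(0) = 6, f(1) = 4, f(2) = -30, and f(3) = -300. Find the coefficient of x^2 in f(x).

Write f(x) = ax^5 + bx^4 + cx^3 + dx^2 + ex + k. Substituting each data point gives a linear system:
  -32a + 16b - 8c + 4d - 2e + k = 130
  -a + b - c + d - e + k = 12
  k = 6
  a + b + c + d + e + k = 4
  32a + 16b + 8c + 4d + 2e + k = -30
  243a + 81b + 27c + 9d + 3e + k = -300
Solving the system yields a = -2, b = 3, c = -2, d = -1, e = 0, k = 6.
So f(x) = -2x⁵ + 3x⁴ - 2x³ - x² + 6.
The coefficient of x^2 is -1.

-1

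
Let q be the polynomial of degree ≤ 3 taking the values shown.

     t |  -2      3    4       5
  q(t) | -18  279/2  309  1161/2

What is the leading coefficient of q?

Write q(t) = at^3 + bt^2 + ct + d. Substituting each data point gives a linear system:
  -8a + 4b - 2c + d = -18
  27a + 9b + 3c + d = 279/2
  64a + 16b + 4c + d = 309
  125a + 25b + 5c + d = 1161/2
Solving the system yields a = 4, b = 3, c = 1/2, d = 3.
So q(t) = 4t^3 + 3t^2 + (1/2)t + 3.
The leading coefficient is 4.

4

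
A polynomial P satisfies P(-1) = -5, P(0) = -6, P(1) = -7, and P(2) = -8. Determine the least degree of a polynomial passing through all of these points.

Forward differences of the values at t = -1, 0, 1, 2:
  P  : -5  -6  -7  -8
  Δ  : -1  -1  -1
  Δ^2: 0  0
  Δ^3: 0
The first differences are constant (-1) and nonzero, while all higher differences vanish, so the minimal degree is 1.

1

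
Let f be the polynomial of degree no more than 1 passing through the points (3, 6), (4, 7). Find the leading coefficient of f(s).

Write f(s) = as + b. Substituting each data point gives a linear system:
  3a + b = 6
  4a + b = 7
Solving the system yields a = 1, b = 3.
So f(s) = s + 3.
The leading coefficient is 1.

1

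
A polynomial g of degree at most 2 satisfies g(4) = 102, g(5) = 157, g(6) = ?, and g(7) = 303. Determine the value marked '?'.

On equispaced nodes a degree-2 polynomial has vanishing third forward difference, so
  - g(4) + 3·g(5) - 3·g(6) + g(7) = 0.
Substituting the known values and solving for g(6):
  -3·g(6) = -672
  g(6) = 224.

224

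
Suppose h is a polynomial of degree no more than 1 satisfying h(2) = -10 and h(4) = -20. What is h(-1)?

5

Using the Lagrange interpolation formula with nodes 2, 4:
  L_0(n) = (n - 4) / -2
  L_1(n) = (n - 2) / 2
Then h(n) = -10·L_0(n) - 20·L_1(n).
Expanding and collecting terms gives h(n) = -5n.
Evaluating at n = -1: h(-1) = 5.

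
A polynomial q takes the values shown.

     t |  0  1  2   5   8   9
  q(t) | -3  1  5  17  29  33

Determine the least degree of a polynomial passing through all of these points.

1

Divided differences on the nodes 0, 1, 2, 5, 8, 9:
  order 0: -3  1  5  17  29  33
  order 1: 4  4  4  4  4
  order 2: 0  0  0  0
  order 3: 0  0  0
  order 4: 0  0
  order 5: 0
The order-1 divided differences are all 4 (nonzero) and every higher order vanishes, so the data lies on a polynomial of degree exactly 1.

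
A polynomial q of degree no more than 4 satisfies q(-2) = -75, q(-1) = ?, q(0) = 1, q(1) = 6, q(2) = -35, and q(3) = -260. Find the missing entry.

-8

On equispaced nodes a degree-4 polynomial has vanishing fifth forward difference, so
  - q(-2) + 5·q(-1) - 10·q(0) + 10·q(1) - 5·q(2) + q(3) = 0.
Substituting the known values and solving for q(-1):
  5·q(-1) = -40
  q(-1) = -8.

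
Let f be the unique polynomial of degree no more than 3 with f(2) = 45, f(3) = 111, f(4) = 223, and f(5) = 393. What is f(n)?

f(n) = 2n^3 + 5n^2 + 3n + 3

Write f(n) = an^3 + bn^2 + cn + d. Substituting each data point gives a linear system:
  8a + 4b + 2c + d = 45
  27a + 9b + 3c + d = 111
  64a + 16b + 4c + d = 223
  125a + 25b + 5c + d = 393
Solving the system yields a = 2, b = 5, c = 3, d = 3.
So f(n) = 2n³ + 5n² + 3n + 3.
Check: f(4) = 223. ✓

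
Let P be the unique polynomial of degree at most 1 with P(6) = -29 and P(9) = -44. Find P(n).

P(n) = -5n + 1

Write P(n) = an + b. Substituting each data point gives a linear system:
  6a + b = -29
  9a + b = -44
Solving the system yields a = -5, b = 1.
So P(n) = -5n + 1.
Check: P(9) = -44. ✓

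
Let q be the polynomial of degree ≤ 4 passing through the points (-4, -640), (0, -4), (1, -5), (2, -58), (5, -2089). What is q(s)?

q(s) = -3s^4 - 2s^3 + s^2 + 3s - 4

Write q(s) = as^4 + bs^3 + cs^2 + ds + e. Substituting each data point gives a linear system:
  256a - 64b + 16c - 4d + e = -640
  e = -4
  a + b + c + d + e = -5
  16a + 8b + 4c + 2d + e = -58
  625a + 125b + 25c + 5d + e = -2089
Solving the system yields a = -3, b = -2, c = 1, d = 3, e = -4.
So q(s) = -3s⁴ - 2s³ + s² + 3s - 4.
Check: q(2) = -58. ✓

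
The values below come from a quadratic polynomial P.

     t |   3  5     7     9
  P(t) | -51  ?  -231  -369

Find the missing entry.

On equispaced nodes a degree-2 polynomial has vanishing third forward difference, so
  - P(3) + 3·P(5) - 3·P(7) + P(9) = 0.
Substituting the known values and solving for P(5):
  3·P(5) = -375
  P(5) = -125.

-125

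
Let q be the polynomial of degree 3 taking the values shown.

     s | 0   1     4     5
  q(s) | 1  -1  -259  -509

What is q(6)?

Write q(s) = as^3 + bs^2 + cs + d. Substituting each data point gives a linear system:
  d = 1
  a + b + c + d = -1
  64a + 16b + 4c + d = -259
  125a + 25b + 5c + d = -509
Solving the system yields a = -4, b = -1, c = 3, d = 1.
So q(s) = -4s^3 - s^2 + 3s + 1.
Then q(6) = -881.

-881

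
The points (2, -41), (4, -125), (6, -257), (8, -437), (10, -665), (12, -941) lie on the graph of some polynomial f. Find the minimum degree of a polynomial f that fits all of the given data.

Forward differences of the values at s = 2, 4, 6, 8, 10, 12:
  f  : -41  -125  -257  -437  -665  -941
  Δ  : -84  -132  -180  -228  -276
  Δ^2: -48  -48  -48  -48
  Δ^3: 0  0  0
  Δ^4: 0  0
  Δ^5: 0
The second differences are constant (-48) and nonzero, while all higher differences vanish, so the minimal degree is 2.

2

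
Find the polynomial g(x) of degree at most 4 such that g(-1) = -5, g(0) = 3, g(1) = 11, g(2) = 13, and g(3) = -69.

Write g(x) = ax^4 + bx^3 + cx^2 + dx + e. Substituting each data point gives a linear system:
  a - b + c - d + e = -5
  e = 3
  a + b + c + d + e = 11
  16a + 8b + 4c + 2d + e = 13
  81a + 27b + 9c + 3d + e = -69
Solving the system yields a = -3, b = 5, c = 3, d = 3, e = 3.
So g(x) = -3x⁴ + 5x³ + 3x² + 3x + 3.
Check: g(2) = 13. ✓

g(x) = -3x^4 + 5x^3 + 3x^2 + 3x + 3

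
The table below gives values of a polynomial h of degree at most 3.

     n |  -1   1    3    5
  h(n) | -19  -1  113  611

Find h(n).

h(n) = 6n^3 - 6n^2 + 3n - 4

Write h(n) = an^3 + bn^2 + cn + d. Substituting each data point gives a linear system:
  -a + b - c + d = -19
  a + b + c + d = -1
  27a + 9b + 3c + d = 113
  125a + 25b + 5c + d = 611
Solving the system yields a = 6, b = -6, c = 3, d = -4.
So h(n) = 6n³ - 6n² + 3n - 4.
Check: h(3) = 113. ✓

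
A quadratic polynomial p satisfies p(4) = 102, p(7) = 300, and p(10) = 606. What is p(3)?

Using the Lagrange interpolation formula with nodes 4, 7, 10:
  L_0(u) = (u - 7)(u - 10) / 18
  L_1(u) = (u - 4)(u - 10) / -9
  L_2(u) = (u - 4)(u - 7) / 18
Then p(u) = 102·L_0(u) + 300·L_1(u) + 606·L_2(u).
Expanding and collecting terms gives p(u) = 6u² + 6.
Evaluating at u = 3: p(3) = 60.

60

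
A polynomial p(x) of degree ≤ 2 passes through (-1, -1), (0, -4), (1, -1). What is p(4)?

44

Write p(x) = ax^2 + bx + c. Substituting each data point gives a linear system:
  a - b + c = -1
  c = -4
  a + b + c = -1
Solving the system yields a = 3, b = 0, c = -4.
So p(x) = 3x^2 - 4.
Then p(4) = 44.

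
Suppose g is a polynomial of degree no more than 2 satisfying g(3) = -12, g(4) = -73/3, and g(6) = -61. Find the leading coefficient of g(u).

Write g(u) = au^2 + bu + c. Substituting each data point gives a linear system:
  9a + 3b + c = -12
  16a + 4b + c = -73/3
  36a + 6b + c = -61
Solving the system yields a = -2, b = 5/3, c = 1.
So g(u) = -2u² + (5/3)u + 1.
The leading coefficient is -2.

-2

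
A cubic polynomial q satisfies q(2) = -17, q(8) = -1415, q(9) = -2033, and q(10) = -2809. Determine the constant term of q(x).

1

Write q(x) = ax^3 + bx^2 + cx + d. Substituting each data point gives a linear system:
  8a + 4b + 2c + d = -17
  512a + 64b + 8c + d = -1415
  729a + 81b + 9c + d = -2033
  1000a + 100b + 10c + d = -2809
Solving the system yields a = -3, b = 2, c = -1, d = 1.
So q(x) = -3x³ + 2x² - x + 1.
The constant term is 1.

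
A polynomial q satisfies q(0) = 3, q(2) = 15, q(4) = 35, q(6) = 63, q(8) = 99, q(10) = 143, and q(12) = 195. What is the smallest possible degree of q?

2

Forward differences of the values at n = 0, 2, 4, 6, 8, 10, 12:
  q  : 3  15  35  63  99  143  195
  Δ  : 12  20  28  36  44  52
  Δ^2: 8  8  8  8  8
  Δ^3: 0  0  0  0
  Δ^4: 0  0  0
  Δ^5: 0  0
  Δ^6: 0
The second differences are constant (8) and nonzero, while all higher differences vanish, so the minimal degree is 2.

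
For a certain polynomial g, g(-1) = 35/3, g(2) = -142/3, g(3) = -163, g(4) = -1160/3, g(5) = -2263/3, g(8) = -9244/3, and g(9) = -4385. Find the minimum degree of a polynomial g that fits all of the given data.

Divided differences on the nodes -1, 2, 3, 4, 5, 8, 9:
  order 0: 35/3  -142/3  -163  -1160/3  -2263/3  -9244/3  -4385
  order 1: -59/3  -347/3  -671/3  -1103/3  -2327/3  -3911/3
  order 2: -24  -54  -72  -102  -132
  order 3: -6  -6  -6  -6
  order 4: 0  0  0
  order 5: 0  0
  order 6: 0
The order-3 divided differences are all -6 (nonzero) and every higher order vanishes, so the data lies on a polynomial of degree exactly 3.

3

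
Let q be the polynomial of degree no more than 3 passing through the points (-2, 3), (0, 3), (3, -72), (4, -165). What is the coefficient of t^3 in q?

-2

Write q(t) = at^3 + bt^2 + ct + d. Substituting each data point gives a linear system:
  -8a + 4b - 2c + d = 3
  d = 3
  27a + 9b + 3c + d = -72
  64a + 16b + 4c + d = -165
Solving the system yields a = -2, b = -3, c = 2, d = 3.
So q(t) = -2t^3 - 3t^2 + 2t + 3.
The leading coefficient is -2.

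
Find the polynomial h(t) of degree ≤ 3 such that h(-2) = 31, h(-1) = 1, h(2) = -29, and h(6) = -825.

Write h(t) = at^3 + bt^2 + ct + d. Substituting each data point gives a linear system:
  -8a + 4b - 2c + d = 31
  -a + b - c + d = 1
  8a + 4b + 2c + d = -29
  216a + 36b + 6c + d = -825
Solving the system yields a = -4, b = 1, c = 1, d = -3.
So h(t) = -4t³ + t² + t - 3.
Check: h(-1) = 1. ✓

h(t) = -4t^3 + t^2 + t - 3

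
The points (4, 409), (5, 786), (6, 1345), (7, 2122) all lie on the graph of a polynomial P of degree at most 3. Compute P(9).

4474

Forward differences of the values at s = 4, 5, 6, 7:
  P  : 409  786  1345  2122
  Δ  : 377  559  777
  Δ^2: 182  218
  Δ^3: 36
The third differences are constant, confirming degree 3.
Interpolating (Newton forward form) and evaluating at s = 9 gives P(9) = 4474.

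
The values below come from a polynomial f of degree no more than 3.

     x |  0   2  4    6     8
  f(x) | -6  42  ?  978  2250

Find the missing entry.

On equispaced nodes a degree-3 polynomial has vanishing fourth forward difference, so
  f(0) - 4·f(2) + 6·f(4) - 4·f(6) + f(8) = 0.
Substituting the known values and solving for f(4):
  6·f(4) = 1836
  f(4) = 306.

306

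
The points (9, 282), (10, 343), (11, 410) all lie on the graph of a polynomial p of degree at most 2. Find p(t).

p(t) = 3t^2 + 4t + 3

Write p(t) = at^2 + bt + c. Substituting each data point gives a linear system:
  81a + 9b + c = 282
  100a + 10b + c = 343
  121a + 11b + c = 410
Solving the system yields a = 3, b = 4, c = 3.
So p(t) = 3t² + 4t + 3.
Check: p(9) = 282. ✓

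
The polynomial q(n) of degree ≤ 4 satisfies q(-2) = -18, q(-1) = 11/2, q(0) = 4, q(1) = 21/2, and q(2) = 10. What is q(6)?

-2042

Write q(n) = an^4 + bn^3 + cn^2 + dn + e. Substituting each data point gives a linear system:
  16a - 8b + 4c - 2d + e = -18
  a - b + c - d + e = 11/2
  e = 4
  a + b + c + d + e = 21/2
  16a + 8b + 4c + 2d + e = 10
Solving the system yields a = -2, b = 3/2, c = 6, d = 1, e = 4.
So q(n) = -2n⁴ + (3/2)n³ + 6n² + n + 4.
Then q(6) = -2042.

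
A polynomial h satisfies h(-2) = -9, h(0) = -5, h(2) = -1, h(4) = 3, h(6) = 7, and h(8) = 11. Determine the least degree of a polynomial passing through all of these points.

1

Forward differences of the values at u = -2, 0, 2, 4, 6, 8:
  h  : -9  -5  -1  3  7  11
  Δ  : 4  4  4  4  4
  Δ^2: 0  0  0  0
  Δ^3: 0  0  0
  Δ^4: 0  0
  Δ^5: 0
The first differences are constant (4) and nonzero, while all higher differences vanish, so the minimal degree is 1.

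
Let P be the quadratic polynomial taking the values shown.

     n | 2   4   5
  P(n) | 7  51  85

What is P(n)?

Write P(n) = an^2 + bn + c. Substituting each data point gives a linear system:
  4a + 2b + c = 7
  16a + 4b + c = 51
  25a + 5b + c = 85
Solving the system yields a = 4, b = -2, c = -5.
So P(n) = 4n² - 2n - 5.
Check: P(5) = 85. ✓

P(n) = 4n^2 - 2n - 5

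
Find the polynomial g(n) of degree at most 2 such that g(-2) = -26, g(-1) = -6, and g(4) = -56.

Write g(n) = an^2 + bn + c. Substituting each data point gives a linear system:
  4a - 2b + c = -26
  a - b + c = -6
  16a + 4b + c = -56
Solving the system yields a = -5, b = 5, c = 4.
So g(n) = -5n^2 + 5n + 4.
Check: g(-2) = -26. ✓

g(n) = -5n^2 + 5n + 4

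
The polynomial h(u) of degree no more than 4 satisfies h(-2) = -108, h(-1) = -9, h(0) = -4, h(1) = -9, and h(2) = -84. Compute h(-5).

Forward differences of the values at u = -2, -1, 0, 1, 2:
  h  : -108  -9  -4  -9  -84
  Δ  : 99  5  -5  -75
  Δ^2: -94  -10  -70
  Δ^3: 84  -60
  Δ^4: -144
The fourth differences are constant, confirming degree 4.
Interpolating (Newton forward form) and evaluating at u = -5 gives h(-5) = -3969.

-3969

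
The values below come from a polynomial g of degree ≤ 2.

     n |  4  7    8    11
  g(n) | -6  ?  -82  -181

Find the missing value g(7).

The 3 known points determine the degree-2 polynomial uniquely.
Write g(n) = an^2 + bn + c. Substituting each data point gives a linear system:
  16a + 4b + c = -6
  64a + 8b + c = -82
  121a + 11b + c = -181
Solving the system yields a = -2, b = 5, c = 6.
So g(n) = -2n^2 + 5n + 6.
Then g(7) = -57.

-57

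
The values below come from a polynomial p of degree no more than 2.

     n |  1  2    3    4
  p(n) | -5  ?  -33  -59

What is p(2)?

On equispaced nodes a degree-2 polynomial has vanishing third forward difference, so
  - p(1) + 3·p(2) - 3·p(3) + p(4) = 0.
Substituting the known values and solving for p(2):
  3·p(2) = -45
  p(2) = -15.

-15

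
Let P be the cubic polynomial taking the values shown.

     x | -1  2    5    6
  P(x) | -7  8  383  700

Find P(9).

Write P(x) = ax^3 + bx^2 + cx + d. Substituting each data point gives a linear system:
  -a + b - c + d = -7
  8a + 4b + 2c + d = 8
  125a + 25b + 5c + d = 383
  216a + 36b + 6c + d = 700
Solving the system yields a = 4, b = -4, c = -3, d = -2.
So P(x) = 4x³ - 4x² - 3x - 2.
Then P(9) = 2563.

2563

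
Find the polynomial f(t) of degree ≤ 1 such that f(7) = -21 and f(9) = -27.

Using the Lagrange interpolation formula with nodes 7, 9:
  L_0(t) = (t - 9) / -2
  L_1(t) = (t - 7) / 2
Then f(t) = -21·L_0(t) - 27·L_1(t).
Expanding and collecting terms gives f(t) = -3t.
Check: f(9) = -27. ✓

f(t) = -3t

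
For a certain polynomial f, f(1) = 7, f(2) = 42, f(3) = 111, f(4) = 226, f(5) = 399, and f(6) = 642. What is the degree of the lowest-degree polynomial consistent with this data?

3

Forward differences of the values at s = 1, 2, 3, 4, 5, 6:
  f  : 7  42  111  226  399  642
  Δ  : 35  69  115  173  243
  Δ^2: 34  46  58  70
  Δ^3: 12  12  12
  Δ^4: 0  0
  Δ^5: 0
The third differences are constant (12) and nonzero, while all higher differences vanish, so the minimal degree is 3.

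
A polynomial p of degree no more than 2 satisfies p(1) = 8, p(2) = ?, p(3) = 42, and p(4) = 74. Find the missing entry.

On equispaced nodes a degree-2 polynomial has vanishing third forward difference, so
  - p(1) + 3·p(2) - 3·p(3) + p(4) = 0.
Substituting the known values and solving for p(2):
  3·p(2) = 60
  p(2) = 20.

20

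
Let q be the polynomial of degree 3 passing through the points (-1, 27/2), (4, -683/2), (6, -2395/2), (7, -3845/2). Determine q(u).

Write q(u) = au^3 + bu^2 + cu + d. Substituting each data point gives a linear system:
  -a + b - c + d = 27/2
  64a + 16b + 4c + d = -683/2
  216a + 36b + 6c + d = -2395/2
  343a + 49b + 7c + d = -3845/2
Solving the system yields a = -6, b = 3, c = -2, d = 5/2.
So q(u) = -6u^3 + 3u^2 - 2u + 5/2.
Check: q(7) = -3845/2. ✓

q(u) = -6u^3 + 3u^2 - 2u + 5/2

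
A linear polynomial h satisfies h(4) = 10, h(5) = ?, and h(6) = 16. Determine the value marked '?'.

13

The 2 known points determine the degree-1 polynomial uniquely.
Write h(s) = as + b. Substituting each data point gives a linear system:
  4a + b = 10
  6a + b = 16
Solving the system yields a = 3, b = -2.
So h(s) = 3s - 2.
Then h(5) = 13.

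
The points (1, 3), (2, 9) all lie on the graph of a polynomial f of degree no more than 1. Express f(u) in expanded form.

Write f(u) = au + b. Substituting each data point gives a linear system:
  a + b = 3
  2a + b = 9
Solving the system yields a = 6, b = -3.
So f(u) = 6u - 3.
Check: f(2) = 9. ✓

f(u) = 6u - 3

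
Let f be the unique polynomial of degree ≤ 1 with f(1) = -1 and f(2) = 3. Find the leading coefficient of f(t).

Write f(t) = at + b. Substituting each data point gives a linear system:
  a + b = -1
  2a + b = 3
Solving the system yields a = 4, b = -5.
So f(t) = 4t - 5.
The leading coefficient is 4.

4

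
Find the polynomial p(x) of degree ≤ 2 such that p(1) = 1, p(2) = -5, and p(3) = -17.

p(x) = -3x^2 + 3x + 1

Using the Lagrange interpolation formula with nodes 1, 2, 3:
  L_0(x) = (x - 2)(x - 3) / 2
  L_1(x) = (x - 1)(x - 3) / -1
  L_2(x) = (x - 1)(x - 2) / 2
Then p(x) = 1·L_0(x) - 5·L_1(x) - 17·L_2(x).
Expanding and collecting terms gives p(x) = -3x^2 + 3x + 1.
Check: p(1) = 1. ✓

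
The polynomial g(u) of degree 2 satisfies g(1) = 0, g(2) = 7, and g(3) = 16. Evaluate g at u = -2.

Write g(u) = au^2 + bu + c. Substituting each data point gives a linear system:
  a + b + c = 0
  4a + 2b + c = 7
  9a + 3b + c = 16
Solving the system yields a = 1, b = 4, c = -5.
So g(u) = u^2 + 4u - 5.
Then g(-2) = -9.

-9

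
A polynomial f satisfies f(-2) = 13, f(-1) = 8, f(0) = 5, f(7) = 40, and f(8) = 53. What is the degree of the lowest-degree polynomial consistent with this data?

2

Divided differences on the nodes -2, -1, 0, 7, 8:
  order 0: 13  8  5  40  53
  order 1: -5  -3  5  13
  order 2: 1  1  1
  order 3: 0  0
  order 4: 0
The order-2 divided differences are all 1 (nonzero) and every higher order vanishes, so the data lies on a polynomial of degree exactly 2.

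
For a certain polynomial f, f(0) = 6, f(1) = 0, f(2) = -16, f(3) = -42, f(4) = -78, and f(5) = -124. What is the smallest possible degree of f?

Forward differences of the values at x = 0, 1, 2, 3, 4, 5:
  f  : 6  0  -16  -42  -78  -124
  Δ  : -6  -16  -26  -36  -46
  Δ^2: -10  -10  -10  -10
  Δ^3: 0  0  0
  Δ^4: 0  0
  Δ^5: 0
The second differences are constant (-10) and nonzero, while all higher differences vanish, so the minimal degree is 2.

2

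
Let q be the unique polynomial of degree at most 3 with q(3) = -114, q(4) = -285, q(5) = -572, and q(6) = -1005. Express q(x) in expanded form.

q(x) = -5x^3 + 2x^2 + 3

Using the Lagrange interpolation formula with nodes 3, 4, 5, 6:
  L_0(x) = (x - 4)(x - 5)(x - 6) / -6
  L_1(x) = (x - 3)(x - 5)(x - 6) / 2
  L_2(x) = (x - 3)(x - 4)(x - 6) / -2
  L_3(x) = (x - 3)(x - 4)(x - 5) / 6
Then q(x) = -114·L_0(x) - 285·L_1(x) - 572·L_2(x) - 1005·L_3(x).
Expanding and collecting terms gives q(x) = -5x³ + 2x² + 3.
Check: q(3) = -114. ✓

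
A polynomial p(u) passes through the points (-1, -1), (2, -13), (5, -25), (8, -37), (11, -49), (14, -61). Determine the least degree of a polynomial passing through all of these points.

Forward differences of the values at u = -1, 2, 5, 8, 11, 14:
  p  : -1  -13  -25  -37  -49  -61
  Δ  : -12  -12  -12  -12  -12
  Δ^2: 0  0  0  0
  Δ^3: 0  0  0
  Δ^4: 0  0
  Δ^5: 0
The first differences are constant (-12) and nonzero, while all higher differences vanish, so the minimal degree is 1.

1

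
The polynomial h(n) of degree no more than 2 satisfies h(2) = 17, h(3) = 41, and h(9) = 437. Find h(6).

Write h(n) = an^2 + bn + c. Substituting each data point gives a linear system:
  4a + 2b + c = 17
  9a + 3b + c = 41
  81a + 9b + c = 437
Solving the system yields a = 6, b = -6, c = 5.
So h(n) = 6n^2 - 6n + 5.
Then h(6) = 185.

185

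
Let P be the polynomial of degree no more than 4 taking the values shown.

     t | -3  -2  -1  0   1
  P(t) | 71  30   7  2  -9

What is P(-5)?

87

Write P(t) = at^4 + bt^3 + ct^2 + dt + e. Substituting each data point gives a linear system:
  81a - 27b + 9c - 3d + e = 71
  16a - 8b + 4c - 2d + e = 30
  a - b + c - d + e = 7
  e = 2
  a + b + c + d + e = -9
Solving the system yields a = -1, b = -6, c = -2, d = -2, e = 2.
So P(t) = -t⁴ - 6t³ - 2t² - 2t + 2.
Then P(-5) = 87.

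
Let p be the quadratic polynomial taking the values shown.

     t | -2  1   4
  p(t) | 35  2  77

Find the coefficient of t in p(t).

Write p(t) = at^2 + bt + c. Substituting each data point gives a linear system:
  4a - 2b + c = 35
  a + b + c = 2
  16a + 4b + c = 77
Solving the system yields a = 6, b = -5, c = 1.
So p(t) = 6t^2 - 5t + 1.
The coefficient of t is -5.

-5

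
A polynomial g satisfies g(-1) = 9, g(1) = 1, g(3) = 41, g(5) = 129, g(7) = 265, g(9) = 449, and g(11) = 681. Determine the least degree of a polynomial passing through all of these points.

Forward differences of the values at x = -1, 1, 3, 5, 7, 9, 11:
  g  : 9  1  41  129  265  449  681
  Δ  : -8  40  88  136  184  232
  Δ^2: 48  48  48  48  48
  Δ^3: 0  0  0  0
  Δ^4: 0  0  0
  Δ^5: 0  0
  Δ^6: 0
The second differences are constant (48) and nonzero, while all higher differences vanish, so the minimal degree is 2.

2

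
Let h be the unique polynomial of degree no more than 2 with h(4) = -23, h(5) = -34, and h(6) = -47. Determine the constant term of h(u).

1

Write h(u) = au^2 + bu + c. Substituting each data point gives a linear system:
  16a + 4b + c = -23
  25a + 5b + c = -34
  36a + 6b + c = -47
Solving the system yields a = -1, b = -2, c = 1.
So h(u) = -u² - 2u + 1.
The constant term is 1.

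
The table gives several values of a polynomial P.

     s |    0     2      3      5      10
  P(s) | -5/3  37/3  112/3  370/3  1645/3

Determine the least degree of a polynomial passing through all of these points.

2

Divided differences on the nodes 0, 2, 3, 5, 10:
  order 0: -5/3  37/3  112/3  370/3  1645/3
  order 1: 7  25  43  85
  order 2: 6  6  6
  order 3: 0  0
  order 4: 0
The order-2 divided differences are all 6 (nonzero) and every higher order vanishes, so the data lies on a polynomial of degree exactly 2.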